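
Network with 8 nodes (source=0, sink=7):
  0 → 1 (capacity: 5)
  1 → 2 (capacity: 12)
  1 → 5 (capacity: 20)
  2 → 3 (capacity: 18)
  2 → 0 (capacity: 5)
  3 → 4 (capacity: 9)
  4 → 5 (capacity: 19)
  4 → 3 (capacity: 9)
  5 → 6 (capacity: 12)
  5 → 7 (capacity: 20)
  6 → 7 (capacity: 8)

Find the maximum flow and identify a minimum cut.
Max flow = 5, Min cut edges: (0,1)

Maximum flow: 5
Minimum cut: (0,1)
Partition: S = [0], T = [1, 2, 3, 4, 5, 6, 7]

Max-flow min-cut theorem verified: both equal 5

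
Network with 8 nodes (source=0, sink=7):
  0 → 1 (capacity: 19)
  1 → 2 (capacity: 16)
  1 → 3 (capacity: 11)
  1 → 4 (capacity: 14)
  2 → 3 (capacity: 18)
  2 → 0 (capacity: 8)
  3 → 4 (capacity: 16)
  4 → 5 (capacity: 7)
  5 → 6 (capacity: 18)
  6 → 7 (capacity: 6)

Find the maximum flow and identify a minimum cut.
Max flow = 6, Min cut edges: (6,7)

Maximum flow: 6
Minimum cut: (6,7)
Partition: S = [0, 1, 2, 3, 4, 5, 6], T = [7]

Max-flow min-cut theorem verified: both equal 6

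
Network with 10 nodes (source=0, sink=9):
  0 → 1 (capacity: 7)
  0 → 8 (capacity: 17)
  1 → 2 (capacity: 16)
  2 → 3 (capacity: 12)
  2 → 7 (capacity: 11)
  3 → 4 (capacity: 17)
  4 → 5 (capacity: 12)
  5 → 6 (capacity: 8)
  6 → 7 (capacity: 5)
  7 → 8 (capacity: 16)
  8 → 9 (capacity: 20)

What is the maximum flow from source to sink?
Maximum flow = 20

Max flow: 20

Flow assignment:
  0 → 1: 7/7
  0 → 8: 13/17
  1 → 2: 7/16
  2 → 7: 7/11
  7 → 8: 7/16
  8 → 9: 20/20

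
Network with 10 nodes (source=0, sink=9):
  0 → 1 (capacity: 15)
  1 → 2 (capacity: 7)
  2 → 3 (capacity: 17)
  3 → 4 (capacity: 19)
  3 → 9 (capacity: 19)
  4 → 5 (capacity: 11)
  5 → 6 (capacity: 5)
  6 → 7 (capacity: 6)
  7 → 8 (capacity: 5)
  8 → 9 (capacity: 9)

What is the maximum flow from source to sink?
Maximum flow = 7

Max flow: 7

Flow assignment:
  0 → 1: 7/15
  1 → 2: 7/7
  2 → 3: 7/17
  3 → 9: 7/19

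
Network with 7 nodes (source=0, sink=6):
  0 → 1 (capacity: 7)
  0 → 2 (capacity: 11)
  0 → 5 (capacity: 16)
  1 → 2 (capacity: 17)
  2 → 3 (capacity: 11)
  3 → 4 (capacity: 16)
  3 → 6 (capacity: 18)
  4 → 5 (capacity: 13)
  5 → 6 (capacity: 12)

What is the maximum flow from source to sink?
Maximum flow = 23

Max flow: 23

Flow assignment:
  0 → 1: 7/7
  0 → 2: 4/11
  0 → 5: 12/16
  1 → 2: 7/17
  2 → 3: 11/11
  3 → 6: 11/18
  5 → 6: 12/12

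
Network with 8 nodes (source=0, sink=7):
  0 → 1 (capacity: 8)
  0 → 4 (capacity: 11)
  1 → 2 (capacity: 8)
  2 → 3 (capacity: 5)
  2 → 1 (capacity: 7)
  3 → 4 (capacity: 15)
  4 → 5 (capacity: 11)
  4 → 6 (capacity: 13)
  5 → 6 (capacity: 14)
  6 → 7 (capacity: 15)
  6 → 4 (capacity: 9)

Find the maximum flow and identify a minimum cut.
Max flow = 15, Min cut edges: (6,7)

Maximum flow: 15
Minimum cut: (6,7)
Partition: S = [0, 1, 2, 3, 4, 5, 6], T = [7]

Max-flow min-cut theorem verified: both equal 15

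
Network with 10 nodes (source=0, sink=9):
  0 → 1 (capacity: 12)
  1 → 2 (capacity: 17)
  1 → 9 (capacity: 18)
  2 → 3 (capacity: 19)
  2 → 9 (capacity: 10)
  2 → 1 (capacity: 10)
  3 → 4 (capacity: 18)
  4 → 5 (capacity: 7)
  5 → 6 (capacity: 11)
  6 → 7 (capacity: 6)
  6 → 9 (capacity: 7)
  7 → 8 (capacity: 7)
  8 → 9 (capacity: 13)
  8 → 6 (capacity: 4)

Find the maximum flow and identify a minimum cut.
Max flow = 12, Min cut edges: (0,1)

Maximum flow: 12
Minimum cut: (0,1)
Partition: S = [0], T = [1, 2, 3, 4, 5, 6, 7, 8, 9]

Max-flow min-cut theorem verified: both equal 12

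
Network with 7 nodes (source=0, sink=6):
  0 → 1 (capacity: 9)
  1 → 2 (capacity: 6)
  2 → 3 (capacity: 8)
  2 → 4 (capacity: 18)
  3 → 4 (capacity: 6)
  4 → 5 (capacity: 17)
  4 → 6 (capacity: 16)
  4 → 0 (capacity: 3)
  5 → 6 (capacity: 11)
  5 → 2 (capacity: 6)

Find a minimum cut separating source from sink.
Min cut value = 6, edges: (1,2)

Min cut value: 6
Partition: S = [0, 1], T = [2, 3, 4, 5, 6]
Cut edges: (1,2)

By max-flow min-cut theorem, max flow = min cut = 6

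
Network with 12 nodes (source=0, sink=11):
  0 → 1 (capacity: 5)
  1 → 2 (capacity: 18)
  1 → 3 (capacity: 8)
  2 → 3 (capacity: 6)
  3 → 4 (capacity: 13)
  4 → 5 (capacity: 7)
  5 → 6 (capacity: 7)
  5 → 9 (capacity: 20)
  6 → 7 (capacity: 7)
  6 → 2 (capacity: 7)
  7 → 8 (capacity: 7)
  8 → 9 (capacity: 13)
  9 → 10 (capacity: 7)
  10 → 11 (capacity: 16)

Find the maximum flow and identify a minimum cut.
Max flow = 5, Min cut edges: (0,1)

Maximum flow: 5
Minimum cut: (0,1)
Partition: S = [0], T = [1, 2, 3, 4, 5, 6, 7, 8, 9, 10, 11]

Max-flow min-cut theorem verified: both equal 5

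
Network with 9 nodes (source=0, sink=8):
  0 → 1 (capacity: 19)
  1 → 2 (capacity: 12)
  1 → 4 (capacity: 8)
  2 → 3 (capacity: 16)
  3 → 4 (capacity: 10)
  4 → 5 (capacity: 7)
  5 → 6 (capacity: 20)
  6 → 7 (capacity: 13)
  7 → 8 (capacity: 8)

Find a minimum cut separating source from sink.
Min cut value = 7, edges: (4,5)

Min cut value: 7
Partition: S = [0, 1, 2, 3, 4], T = [5, 6, 7, 8]
Cut edges: (4,5)

By max-flow min-cut theorem, max flow = min cut = 7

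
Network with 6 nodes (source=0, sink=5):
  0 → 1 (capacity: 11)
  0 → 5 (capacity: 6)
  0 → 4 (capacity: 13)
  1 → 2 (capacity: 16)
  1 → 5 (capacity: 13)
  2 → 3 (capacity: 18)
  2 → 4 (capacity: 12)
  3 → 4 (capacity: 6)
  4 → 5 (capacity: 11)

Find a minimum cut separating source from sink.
Min cut value = 28, edges: (0,1), (0,5), (4,5)

Min cut value: 28
Partition: S = [0, 2, 3, 4], T = [1, 5]
Cut edges: (0,1), (0,5), (4,5)

By max-flow min-cut theorem, max flow = min cut = 28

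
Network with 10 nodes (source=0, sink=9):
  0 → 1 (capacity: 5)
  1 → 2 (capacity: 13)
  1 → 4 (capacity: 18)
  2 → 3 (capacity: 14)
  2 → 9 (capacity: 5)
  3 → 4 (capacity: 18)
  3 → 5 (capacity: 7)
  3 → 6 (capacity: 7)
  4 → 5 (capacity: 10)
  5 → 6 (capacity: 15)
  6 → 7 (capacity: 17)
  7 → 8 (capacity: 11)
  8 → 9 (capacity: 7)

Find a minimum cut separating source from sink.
Min cut value = 5, edges: (0,1)

Min cut value: 5
Partition: S = [0], T = [1, 2, 3, 4, 5, 6, 7, 8, 9]
Cut edges: (0,1)

By max-flow min-cut theorem, max flow = min cut = 5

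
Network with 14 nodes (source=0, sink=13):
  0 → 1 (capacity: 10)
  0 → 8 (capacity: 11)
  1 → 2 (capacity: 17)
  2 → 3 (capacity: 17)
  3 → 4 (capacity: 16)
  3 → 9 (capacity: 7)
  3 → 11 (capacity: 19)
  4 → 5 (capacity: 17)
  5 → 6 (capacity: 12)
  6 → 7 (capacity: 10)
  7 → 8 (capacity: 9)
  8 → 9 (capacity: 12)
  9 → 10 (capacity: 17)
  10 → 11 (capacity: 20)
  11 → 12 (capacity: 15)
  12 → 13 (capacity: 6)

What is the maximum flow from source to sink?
Maximum flow = 6

Max flow: 6

Flow assignment:
  0 → 8: 6/11
  8 → 9: 6/12
  9 → 10: 6/17
  10 → 11: 6/20
  11 → 12: 6/15
  12 → 13: 6/6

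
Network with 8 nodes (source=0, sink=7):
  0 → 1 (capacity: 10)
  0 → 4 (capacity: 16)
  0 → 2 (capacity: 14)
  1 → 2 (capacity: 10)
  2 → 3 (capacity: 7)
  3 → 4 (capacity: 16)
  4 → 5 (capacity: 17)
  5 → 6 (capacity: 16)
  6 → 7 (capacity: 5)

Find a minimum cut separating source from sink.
Min cut value = 5, edges: (6,7)

Min cut value: 5
Partition: S = [0, 1, 2, 3, 4, 5, 6], T = [7]
Cut edges: (6,7)

By max-flow min-cut theorem, max flow = min cut = 5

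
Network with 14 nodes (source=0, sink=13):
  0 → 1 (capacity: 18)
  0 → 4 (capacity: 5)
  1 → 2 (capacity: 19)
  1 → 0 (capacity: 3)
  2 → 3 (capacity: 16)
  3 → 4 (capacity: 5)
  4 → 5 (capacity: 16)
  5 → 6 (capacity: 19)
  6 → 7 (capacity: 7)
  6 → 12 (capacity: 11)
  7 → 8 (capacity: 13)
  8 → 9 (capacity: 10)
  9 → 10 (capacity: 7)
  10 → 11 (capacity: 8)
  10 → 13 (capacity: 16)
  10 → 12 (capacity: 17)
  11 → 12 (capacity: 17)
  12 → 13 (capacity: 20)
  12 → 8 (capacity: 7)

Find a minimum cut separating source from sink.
Min cut value = 10, edges: (0,4), (3,4)

Min cut value: 10
Partition: S = [0, 1, 2, 3], T = [4, 5, 6, 7, 8, 9, 10, 11, 12, 13]
Cut edges: (0,4), (3,4)

By max-flow min-cut theorem, max flow = min cut = 10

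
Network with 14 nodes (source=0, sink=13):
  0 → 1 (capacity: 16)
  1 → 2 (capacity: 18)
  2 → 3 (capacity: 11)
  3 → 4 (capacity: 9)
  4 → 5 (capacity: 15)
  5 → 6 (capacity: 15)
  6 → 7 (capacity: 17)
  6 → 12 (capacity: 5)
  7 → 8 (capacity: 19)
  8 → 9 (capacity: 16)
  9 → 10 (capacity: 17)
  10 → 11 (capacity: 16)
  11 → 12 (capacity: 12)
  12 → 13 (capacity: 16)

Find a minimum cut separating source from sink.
Min cut value = 9, edges: (3,4)

Min cut value: 9
Partition: S = [0, 1, 2, 3], T = [4, 5, 6, 7, 8, 9, 10, 11, 12, 13]
Cut edges: (3,4)

By max-flow min-cut theorem, max flow = min cut = 9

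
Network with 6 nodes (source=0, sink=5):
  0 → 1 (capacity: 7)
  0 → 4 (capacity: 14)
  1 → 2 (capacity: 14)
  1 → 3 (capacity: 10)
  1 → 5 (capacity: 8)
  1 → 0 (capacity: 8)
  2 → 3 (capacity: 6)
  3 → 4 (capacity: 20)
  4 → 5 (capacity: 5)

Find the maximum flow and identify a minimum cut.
Max flow = 12, Min cut edges: (0,1), (4,5)

Maximum flow: 12
Minimum cut: (0,1), (4,5)
Partition: S = [0, 2, 3, 4], T = [1, 5]

Max-flow min-cut theorem verified: both equal 12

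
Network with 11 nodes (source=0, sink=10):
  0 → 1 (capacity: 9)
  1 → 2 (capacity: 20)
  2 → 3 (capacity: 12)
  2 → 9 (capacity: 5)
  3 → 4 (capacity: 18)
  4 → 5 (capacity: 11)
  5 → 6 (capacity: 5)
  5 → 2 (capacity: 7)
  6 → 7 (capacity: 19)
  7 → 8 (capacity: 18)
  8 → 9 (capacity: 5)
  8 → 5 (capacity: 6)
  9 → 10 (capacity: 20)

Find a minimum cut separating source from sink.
Min cut value = 9, edges: (0,1)

Min cut value: 9
Partition: S = [0], T = [1, 2, 3, 4, 5, 6, 7, 8, 9, 10]
Cut edges: (0,1)

By max-flow min-cut theorem, max flow = min cut = 9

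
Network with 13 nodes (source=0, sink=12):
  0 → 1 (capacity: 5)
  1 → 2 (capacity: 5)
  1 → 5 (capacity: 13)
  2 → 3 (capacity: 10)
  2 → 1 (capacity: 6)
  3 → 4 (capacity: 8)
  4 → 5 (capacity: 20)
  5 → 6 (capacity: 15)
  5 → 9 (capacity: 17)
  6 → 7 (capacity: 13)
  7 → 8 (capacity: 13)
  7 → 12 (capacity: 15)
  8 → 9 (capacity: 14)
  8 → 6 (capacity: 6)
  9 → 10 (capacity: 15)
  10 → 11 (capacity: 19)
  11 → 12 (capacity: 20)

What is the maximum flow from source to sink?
Maximum flow = 5

Max flow: 5

Flow assignment:
  0 → 1: 5/5
  1 → 5: 5/13
  5 → 6: 5/15
  6 → 7: 5/13
  7 → 12: 5/15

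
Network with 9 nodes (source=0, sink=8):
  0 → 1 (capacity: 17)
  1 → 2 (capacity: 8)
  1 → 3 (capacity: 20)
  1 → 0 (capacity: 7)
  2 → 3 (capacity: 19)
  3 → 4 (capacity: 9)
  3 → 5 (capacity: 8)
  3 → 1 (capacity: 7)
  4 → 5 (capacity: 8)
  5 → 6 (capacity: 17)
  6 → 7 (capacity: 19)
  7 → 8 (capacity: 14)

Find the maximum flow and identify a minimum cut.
Max flow = 14, Min cut edges: (7,8)

Maximum flow: 14
Minimum cut: (7,8)
Partition: S = [0, 1, 2, 3, 4, 5, 6, 7], T = [8]

Max-flow min-cut theorem verified: both equal 14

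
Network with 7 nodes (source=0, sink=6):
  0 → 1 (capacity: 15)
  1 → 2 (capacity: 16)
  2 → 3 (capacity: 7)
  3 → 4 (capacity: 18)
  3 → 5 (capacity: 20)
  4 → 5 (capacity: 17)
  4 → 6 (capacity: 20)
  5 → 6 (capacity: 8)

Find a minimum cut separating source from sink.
Min cut value = 7, edges: (2,3)

Min cut value: 7
Partition: S = [0, 1, 2], T = [3, 4, 5, 6]
Cut edges: (2,3)

By max-flow min-cut theorem, max flow = min cut = 7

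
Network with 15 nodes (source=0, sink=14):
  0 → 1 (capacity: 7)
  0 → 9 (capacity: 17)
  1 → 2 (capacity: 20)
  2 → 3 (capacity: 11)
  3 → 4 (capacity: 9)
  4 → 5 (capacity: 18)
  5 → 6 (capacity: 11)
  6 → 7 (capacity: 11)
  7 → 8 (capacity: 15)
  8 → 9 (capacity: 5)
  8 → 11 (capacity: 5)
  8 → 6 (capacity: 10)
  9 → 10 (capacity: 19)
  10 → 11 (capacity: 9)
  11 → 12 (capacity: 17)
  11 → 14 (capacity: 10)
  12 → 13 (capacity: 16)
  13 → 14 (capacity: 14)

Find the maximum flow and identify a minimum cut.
Max flow = 14, Min cut edges: (8,11), (10,11)

Maximum flow: 14
Minimum cut: (8,11), (10,11)
Partition: S = [0, 1, 2, 3, 4, 5, 6, 7, 8, 9, 10], T = [11, 12, 13, 14]

Max-flow min-cut theorem verified: both equal 14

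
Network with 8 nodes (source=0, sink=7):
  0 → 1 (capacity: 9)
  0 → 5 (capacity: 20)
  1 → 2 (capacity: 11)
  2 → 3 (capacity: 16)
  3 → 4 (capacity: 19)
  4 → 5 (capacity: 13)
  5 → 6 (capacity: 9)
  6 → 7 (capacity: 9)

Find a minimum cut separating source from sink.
Min cut value = 9, edges: (6,7)

Min cut value: 9
Partition: S = [0, 1, 2, 3, 4, 5, 6], T = [7]
Cut edges: (6,7)

By max-flow min-cut theorem, max flow = min cut = 9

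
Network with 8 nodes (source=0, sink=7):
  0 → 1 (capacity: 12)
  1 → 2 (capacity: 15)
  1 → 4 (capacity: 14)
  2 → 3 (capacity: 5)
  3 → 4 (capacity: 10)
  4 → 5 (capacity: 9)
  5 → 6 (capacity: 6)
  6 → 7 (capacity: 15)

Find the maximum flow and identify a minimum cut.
Max flow = 6, Min cut edges: (5,6)

Maximum flow: 6
Minimum cut: (5,6)
Partition: S = [0, 1, 2, 3, 4, 5], T = [6, 7]

Max-flow min-cut theorem verified: both equal 6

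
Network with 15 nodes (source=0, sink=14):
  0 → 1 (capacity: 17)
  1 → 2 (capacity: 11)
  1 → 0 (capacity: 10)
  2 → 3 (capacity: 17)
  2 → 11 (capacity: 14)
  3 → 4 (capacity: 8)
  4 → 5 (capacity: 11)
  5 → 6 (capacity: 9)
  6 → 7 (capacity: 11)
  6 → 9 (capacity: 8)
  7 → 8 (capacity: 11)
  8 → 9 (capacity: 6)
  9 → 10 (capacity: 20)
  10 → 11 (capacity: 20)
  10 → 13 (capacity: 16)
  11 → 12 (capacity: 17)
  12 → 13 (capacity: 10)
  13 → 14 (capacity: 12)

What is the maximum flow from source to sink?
Maximum flow = 11

Max flow: 11

Flow assignment:
  0 → 1: 11/17
  1 → 2: 11/11
  2 → 3: 1/17
  2 → 11: 10/14
  3 → 4: 1/8
  4 → 5: 1/11
  5 → 6: 1/9
  6 → 9: 1/8
  9 → 10: 1/20
  10 → 13: 1/16
  11 → 12: 10/17
  12 → 13: 10/10
  13 → 14: 11/12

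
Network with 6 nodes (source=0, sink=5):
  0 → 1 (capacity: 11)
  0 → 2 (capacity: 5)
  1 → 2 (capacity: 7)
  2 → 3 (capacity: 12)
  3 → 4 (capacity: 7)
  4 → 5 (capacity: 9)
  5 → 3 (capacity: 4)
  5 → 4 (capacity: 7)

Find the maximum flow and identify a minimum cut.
Max flow = 7, Min cut edges: (3,4)

Maximum flow: 7
Minimum cut: (3,4)
Partition: S = [0, 1, 2, 3], T = [4, 5]

Max-flow min-cut theorem verified: both equal 7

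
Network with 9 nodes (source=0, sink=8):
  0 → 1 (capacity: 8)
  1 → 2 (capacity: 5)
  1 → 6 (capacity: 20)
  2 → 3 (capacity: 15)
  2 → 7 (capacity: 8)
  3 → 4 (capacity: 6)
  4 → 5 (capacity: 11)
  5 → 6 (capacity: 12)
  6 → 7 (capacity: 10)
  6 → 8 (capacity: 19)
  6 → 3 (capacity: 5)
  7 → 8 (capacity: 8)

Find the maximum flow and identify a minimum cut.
Max flow = 8, Min cut edges: (0,1)

Maximum flow: 8
Minimum cut: (0,1)
Partition: S = [0], T = [1, 2, 3, 4, 5, 6, 7, 8]

Max-flow min-cut theorem verified: both equal 8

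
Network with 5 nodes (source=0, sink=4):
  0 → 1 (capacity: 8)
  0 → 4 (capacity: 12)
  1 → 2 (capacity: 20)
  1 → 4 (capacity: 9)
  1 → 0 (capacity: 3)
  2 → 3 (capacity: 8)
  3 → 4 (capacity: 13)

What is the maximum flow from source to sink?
Maximum flow = 20

Max flow: 20

Flow assignment:
  0 → 1: 8/8
  0 → 4: 12/12
  1 → 4: 8/9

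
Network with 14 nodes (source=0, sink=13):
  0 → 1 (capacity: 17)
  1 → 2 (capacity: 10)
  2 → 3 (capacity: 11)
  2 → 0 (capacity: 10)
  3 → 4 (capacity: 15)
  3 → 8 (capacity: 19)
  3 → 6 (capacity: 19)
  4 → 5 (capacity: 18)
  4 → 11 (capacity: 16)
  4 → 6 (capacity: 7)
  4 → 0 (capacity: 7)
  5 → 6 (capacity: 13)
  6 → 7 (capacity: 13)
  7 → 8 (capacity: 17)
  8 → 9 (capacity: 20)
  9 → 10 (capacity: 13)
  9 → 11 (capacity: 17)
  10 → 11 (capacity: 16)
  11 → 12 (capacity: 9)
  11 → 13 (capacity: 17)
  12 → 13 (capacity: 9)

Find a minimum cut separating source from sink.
Min cut value = 10, edges: (1,2)

Min cut value: 10
Partition: S = [0, 1], T = [2, 3, 4, 5, 6, 7, 8, 9, 10, 11, 12, 13]
Cut edges: (1,2)

By max-flow min-cut theorem, max flow = min cut = 10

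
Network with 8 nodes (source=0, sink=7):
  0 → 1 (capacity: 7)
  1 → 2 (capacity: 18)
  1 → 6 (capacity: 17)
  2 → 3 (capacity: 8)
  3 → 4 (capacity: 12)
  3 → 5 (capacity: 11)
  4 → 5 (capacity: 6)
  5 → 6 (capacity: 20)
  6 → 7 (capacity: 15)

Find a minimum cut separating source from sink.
Min cut value = 7, edges: (0,1)

Min cut value: 7
Partition: S = [0], T = [1, 2, 3, 4, 5, 6, 7]
Cut edges: (0,1)

By max-flow min-cut theorem, max flow = min cut = 7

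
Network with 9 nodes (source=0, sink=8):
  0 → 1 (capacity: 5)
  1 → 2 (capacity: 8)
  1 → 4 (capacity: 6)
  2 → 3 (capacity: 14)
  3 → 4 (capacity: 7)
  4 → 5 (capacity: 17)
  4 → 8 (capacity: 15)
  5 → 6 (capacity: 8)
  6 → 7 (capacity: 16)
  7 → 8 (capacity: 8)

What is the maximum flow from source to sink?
Maximum flow = 5

Max flow: 5

Flow assignment:
  0 → 1: 5/5
  1 → 4: 5/6
  4 → 8: 5/15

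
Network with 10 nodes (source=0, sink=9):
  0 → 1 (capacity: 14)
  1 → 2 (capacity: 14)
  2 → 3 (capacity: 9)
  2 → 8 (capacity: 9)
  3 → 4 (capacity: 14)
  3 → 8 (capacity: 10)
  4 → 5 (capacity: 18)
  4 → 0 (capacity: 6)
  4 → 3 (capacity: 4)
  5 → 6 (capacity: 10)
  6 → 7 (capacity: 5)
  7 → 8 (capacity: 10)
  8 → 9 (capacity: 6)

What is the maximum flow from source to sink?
Maximum flow = 6

Max flow: 6

Flow assignment:
  0 → 1: 11/14
  1 → 2: 11/14
  2 → 3: 5/9
  2 → 8: 6/9
  3 → 4: 5/14
  4 → 0: 5/6
  8 → 9: 6/6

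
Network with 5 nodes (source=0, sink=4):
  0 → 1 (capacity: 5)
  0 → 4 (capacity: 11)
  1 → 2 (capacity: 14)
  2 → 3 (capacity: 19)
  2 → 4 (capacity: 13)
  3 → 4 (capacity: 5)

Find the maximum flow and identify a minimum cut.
Max flow = 16, Min cut edges: (0,1), (0,4)

Maximum flow: 16
Minimum cut: (0,1), (0,4)
Partition: S = [0], T = [1, 2, 3, 4]

Max-flow min-cut theorem verified: both equal 16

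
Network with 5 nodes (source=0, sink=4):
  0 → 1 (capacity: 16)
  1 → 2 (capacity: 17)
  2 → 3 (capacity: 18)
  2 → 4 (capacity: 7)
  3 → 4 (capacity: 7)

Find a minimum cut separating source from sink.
Min cut value = 14, edges: (2,4), (3,4)

Min cut value: 14
Partition: S = [0, 1, 2, 3], T = [4]
Cut edges: (2,4), (3,4)

By max-flow min-cut theorem, max flow = min cut = 14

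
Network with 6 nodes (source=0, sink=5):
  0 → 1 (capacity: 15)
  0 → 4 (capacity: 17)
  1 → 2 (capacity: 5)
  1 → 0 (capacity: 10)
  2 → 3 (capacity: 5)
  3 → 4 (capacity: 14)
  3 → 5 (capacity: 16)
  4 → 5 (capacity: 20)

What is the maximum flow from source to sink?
Maximum flow = 22

Max flow: 22

Flow assignment:
  0 → 1: 5/15
  0 → 4: 17/17
  1 → 2: 5/5
  2 → 3: 5/5
  3 → 5: 5/16
  4 → 5: 17/20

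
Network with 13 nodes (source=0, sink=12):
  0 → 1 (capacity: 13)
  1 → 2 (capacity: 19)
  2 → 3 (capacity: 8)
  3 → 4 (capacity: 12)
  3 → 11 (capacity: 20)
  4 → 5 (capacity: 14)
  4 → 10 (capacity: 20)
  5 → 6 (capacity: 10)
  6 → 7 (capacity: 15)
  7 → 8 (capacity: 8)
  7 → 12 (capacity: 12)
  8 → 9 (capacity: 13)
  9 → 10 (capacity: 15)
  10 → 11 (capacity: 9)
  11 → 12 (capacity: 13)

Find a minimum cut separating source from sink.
Min cut value = 8, edges: (2,3)

Min cut value: 8
Partition: S = [0, 1, 2], T = [3, 4, 5, 6, 7, 8, 9, 10, 11, 12]
Cut edges: (2,3)

By max-flow min-cut theorem, max flow = min cut = 8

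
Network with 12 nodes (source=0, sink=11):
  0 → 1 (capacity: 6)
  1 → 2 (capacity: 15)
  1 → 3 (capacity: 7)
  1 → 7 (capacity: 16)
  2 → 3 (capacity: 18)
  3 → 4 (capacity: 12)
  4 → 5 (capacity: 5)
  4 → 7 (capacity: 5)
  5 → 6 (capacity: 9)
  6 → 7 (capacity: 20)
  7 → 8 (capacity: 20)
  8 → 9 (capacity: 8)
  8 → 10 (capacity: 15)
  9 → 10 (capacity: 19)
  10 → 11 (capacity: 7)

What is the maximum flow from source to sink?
Maximum flow = 6

Max flow: 6

Flow assignment:
  0 → 1: 6/6
  1 → 7: 6/16
  7 → 8: 6/20
  8 → 10: 6/15
  10 → 11: 6/7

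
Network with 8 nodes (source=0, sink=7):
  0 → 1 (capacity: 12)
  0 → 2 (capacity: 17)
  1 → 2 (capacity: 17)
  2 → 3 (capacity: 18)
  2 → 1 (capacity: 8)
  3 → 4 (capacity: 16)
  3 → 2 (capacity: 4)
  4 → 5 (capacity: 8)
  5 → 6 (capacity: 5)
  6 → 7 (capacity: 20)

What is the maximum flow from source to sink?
Maximum flow = 5

Max flow: 5

Flow assignment:
  0 → 1: 5/12
  1 → 2: 5/17
  2 → 3: 5/18
  3 → 4: 5/16
  4 → 5: 5/8
  5 → 6: 5/5
  6 → 7: 5/20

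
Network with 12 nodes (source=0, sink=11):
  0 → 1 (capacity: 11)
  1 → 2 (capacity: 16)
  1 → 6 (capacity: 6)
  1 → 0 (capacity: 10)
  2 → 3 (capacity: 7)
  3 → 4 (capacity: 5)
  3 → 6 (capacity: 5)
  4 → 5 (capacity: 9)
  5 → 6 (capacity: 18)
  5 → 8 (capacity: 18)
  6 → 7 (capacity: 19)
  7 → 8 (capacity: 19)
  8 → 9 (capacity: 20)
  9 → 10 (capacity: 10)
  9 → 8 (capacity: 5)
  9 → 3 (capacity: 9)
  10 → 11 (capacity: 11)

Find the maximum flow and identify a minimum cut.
Max flow = 10, Min cut edges: (9,10)

Maximum flow: 10
Minimum cut: (9,10)
Partition: S = [0, 1, 2, 3, 4, 5, 6, 7, 8, 9], T = [10, 11]

Max-flow min-cut theorem verified: both equal 10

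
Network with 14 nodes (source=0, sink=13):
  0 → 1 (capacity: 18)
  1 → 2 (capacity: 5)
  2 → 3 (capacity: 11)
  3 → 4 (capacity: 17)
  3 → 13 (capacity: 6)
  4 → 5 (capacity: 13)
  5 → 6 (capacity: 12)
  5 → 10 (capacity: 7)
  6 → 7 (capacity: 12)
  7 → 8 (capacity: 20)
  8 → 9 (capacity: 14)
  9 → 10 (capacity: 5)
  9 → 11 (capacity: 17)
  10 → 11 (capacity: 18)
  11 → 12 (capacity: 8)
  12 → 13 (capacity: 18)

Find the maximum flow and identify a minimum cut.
Max flow = 5, Min cut edges: (1,2)

Maximum flow: 5
Minimum cut: (1,2)
Partition: S = [0, 1], T = [2, 3, 4, 5, 6, 7, 8, 9, 10, 11, 12, 13]

Max-flow min-cut theorem verified: both equal 5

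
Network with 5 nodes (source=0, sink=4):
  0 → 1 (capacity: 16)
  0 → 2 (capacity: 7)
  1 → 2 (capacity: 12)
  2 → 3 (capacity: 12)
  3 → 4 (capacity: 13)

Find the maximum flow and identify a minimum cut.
Max flow = 12, Min cut edges: (2,3)

Maximum flow: 12
Minimum cut: (2,3)
Partition: S = [0, 1, 2], T = [3, 4]

Max-flow min-cut theorem verified: both equal 12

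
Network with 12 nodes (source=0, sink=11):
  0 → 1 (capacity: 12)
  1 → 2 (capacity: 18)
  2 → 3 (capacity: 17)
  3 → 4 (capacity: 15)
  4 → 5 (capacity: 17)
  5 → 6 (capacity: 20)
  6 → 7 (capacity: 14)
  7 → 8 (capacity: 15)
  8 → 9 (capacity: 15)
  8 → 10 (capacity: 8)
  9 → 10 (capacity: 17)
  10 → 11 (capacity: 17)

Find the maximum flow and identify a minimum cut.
Max flow = 12, Min cut edges: (0,1)

Maximum flow: 12
Minimum cut: (0,1)
Partition: S = [0], T = [1, 2, 3, 4, 5, 6, 7, 8, 9, 10, 11]

Max-flow min-cut theorem verified: both equal 12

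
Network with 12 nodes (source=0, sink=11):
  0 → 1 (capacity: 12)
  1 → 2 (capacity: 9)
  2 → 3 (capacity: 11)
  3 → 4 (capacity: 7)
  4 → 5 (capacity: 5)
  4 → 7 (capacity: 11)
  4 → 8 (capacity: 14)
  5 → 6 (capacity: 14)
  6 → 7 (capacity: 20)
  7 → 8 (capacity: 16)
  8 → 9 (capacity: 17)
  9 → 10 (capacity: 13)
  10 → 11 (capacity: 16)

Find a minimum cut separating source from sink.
Min cut value = 7, edges: (3,4)

Min cut value: 7
Partition: S = [0, 1, 2, 3], T = [4, 5, 6, 7, 8, 9, 10, 11]
Cut edges: (3,4)

By max-flow min-cut theorem, max flow = min cut = 7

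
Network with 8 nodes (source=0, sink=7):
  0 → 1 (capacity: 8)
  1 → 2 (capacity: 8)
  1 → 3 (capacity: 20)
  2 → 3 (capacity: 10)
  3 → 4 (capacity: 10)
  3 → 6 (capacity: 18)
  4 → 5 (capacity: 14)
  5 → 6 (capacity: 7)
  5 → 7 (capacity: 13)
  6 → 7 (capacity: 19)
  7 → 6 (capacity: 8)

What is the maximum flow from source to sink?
Maximum flow = 8

Max flow: 8

Flow assignment:
  0 → 1: 8/8
  1 → 3: 8/20
  3 → 6: 8/18
  6 → 7: 8/19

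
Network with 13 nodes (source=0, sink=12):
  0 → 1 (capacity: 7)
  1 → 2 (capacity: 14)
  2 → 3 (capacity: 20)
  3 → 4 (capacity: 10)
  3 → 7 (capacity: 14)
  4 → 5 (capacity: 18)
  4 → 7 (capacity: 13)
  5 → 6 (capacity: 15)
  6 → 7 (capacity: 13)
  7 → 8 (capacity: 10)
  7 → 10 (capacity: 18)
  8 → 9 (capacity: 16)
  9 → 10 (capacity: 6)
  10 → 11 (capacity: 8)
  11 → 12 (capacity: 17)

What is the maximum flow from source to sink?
Maximum flow = 7

Max flow: 7

Flow assignment:
  0 → 1: 7/7
  1 → 2: 7/14
  2 → 3: 7/20
  3 → 7: 7/14
  7 → 10: 7/18
  10 → 11: 7/8
  11 → 12: 7/17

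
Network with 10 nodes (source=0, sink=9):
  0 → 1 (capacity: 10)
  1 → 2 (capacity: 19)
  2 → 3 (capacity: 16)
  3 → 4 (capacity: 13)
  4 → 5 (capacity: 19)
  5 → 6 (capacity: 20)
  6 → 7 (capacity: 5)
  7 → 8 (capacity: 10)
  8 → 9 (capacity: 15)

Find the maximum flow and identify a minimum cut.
Max flow = 5, Min cut edges: (6,7)

Maximum flow: 5
Minimum cut: (6,7)
Partition: S = [0, 1, 2, 3, 4, 5, 6], T = [7, 8, 9]

Max-flow min-cut theorem verified: both equal 5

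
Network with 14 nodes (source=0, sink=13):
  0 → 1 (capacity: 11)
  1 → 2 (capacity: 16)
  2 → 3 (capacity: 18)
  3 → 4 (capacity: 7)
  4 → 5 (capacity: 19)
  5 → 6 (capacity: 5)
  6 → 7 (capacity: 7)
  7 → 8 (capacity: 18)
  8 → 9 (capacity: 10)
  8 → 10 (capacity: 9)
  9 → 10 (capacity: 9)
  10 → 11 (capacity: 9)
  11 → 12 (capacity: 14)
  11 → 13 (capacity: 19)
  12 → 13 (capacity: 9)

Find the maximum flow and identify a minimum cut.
Max flow = 5, Min cut edges: (5,6)

Maximum flow: 5
Minimum cut: (5,6)
Partition: S = [0, 1, 2, 3, 4, 5], T = [6, 7, 8, 9, 10, 11, 12, 13]

Max-flow min-cut theorem verified: both equal 5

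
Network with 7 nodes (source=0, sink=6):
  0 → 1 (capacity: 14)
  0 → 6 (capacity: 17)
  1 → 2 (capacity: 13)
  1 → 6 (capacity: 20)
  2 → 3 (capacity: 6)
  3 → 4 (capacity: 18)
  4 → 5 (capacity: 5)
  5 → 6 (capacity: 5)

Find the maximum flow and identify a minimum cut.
Max flow = 31, Min cut edges: (0,1), (0,6)

Maximum flow: 31
Minimum cut: (0,1), (0,6)
Partition: S = [0], T = [1, 2, 3, 4, 5, 6]

Max-flow min-cut theorem verified: both equal 31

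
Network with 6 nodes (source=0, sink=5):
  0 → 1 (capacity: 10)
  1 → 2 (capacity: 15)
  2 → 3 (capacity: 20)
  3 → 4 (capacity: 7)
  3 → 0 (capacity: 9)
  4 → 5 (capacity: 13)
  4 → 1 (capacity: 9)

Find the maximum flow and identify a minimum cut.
Max flow = 7, Min cut edges: (3,4)

Maximum flow: 7
Minimum cut: (3,4)
Partition: S = [0, 1, 2, 3], T = [4, 5]

Max-flow min-cut theorem verified: both equal 7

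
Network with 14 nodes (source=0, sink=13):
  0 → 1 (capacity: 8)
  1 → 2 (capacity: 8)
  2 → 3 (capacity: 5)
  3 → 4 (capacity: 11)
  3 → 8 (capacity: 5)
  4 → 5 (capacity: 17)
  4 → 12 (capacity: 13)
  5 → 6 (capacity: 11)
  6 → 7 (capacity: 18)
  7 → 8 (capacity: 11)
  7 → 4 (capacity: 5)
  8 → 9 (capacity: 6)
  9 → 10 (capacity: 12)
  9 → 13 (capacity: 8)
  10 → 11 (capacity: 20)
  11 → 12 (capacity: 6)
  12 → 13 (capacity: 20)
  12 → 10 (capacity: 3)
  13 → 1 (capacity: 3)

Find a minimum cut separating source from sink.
Min cut value = 5, edges: (2,3)

Min cut value: 5
Partition: S = [0, 1, 2], T = [3, 4, 5, 6, 7, 8, 9, 10, 11, 12, 13]
Cut edges: (2,3)

By max-flow min-cut theorem, max flow = min cut = 5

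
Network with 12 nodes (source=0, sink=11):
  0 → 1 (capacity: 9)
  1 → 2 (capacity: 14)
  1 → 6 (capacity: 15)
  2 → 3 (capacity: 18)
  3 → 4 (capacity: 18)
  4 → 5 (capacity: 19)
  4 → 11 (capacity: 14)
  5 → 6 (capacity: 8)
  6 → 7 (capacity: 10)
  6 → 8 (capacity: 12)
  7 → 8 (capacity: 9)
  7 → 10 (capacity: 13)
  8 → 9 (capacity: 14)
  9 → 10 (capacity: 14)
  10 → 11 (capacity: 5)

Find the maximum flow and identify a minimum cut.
Max flow = 9, Min cut edges: (0,1)

Maximum flow: 9
Minimum cut: (0,1)
Partition: S = [0], T = [1, 2, 3, 4, 5, 6, 7, 8, 9, 10, 11]

Max-flow min-cut theorem verified: both equal 9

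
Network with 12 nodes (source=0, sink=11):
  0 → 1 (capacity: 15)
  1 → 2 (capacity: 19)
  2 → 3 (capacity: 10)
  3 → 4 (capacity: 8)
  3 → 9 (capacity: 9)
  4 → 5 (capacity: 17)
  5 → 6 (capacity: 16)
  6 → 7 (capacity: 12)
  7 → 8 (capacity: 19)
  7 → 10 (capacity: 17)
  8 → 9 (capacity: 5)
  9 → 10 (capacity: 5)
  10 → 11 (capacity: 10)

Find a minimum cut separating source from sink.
Min cut value = 10, edges: (10,11)

Min cut value: 10
Partition: S = [0, 1, 2, 3, 4, 5, 6, 7, 8, 9, 10], T = [11]
Cut edges: (10,11)

By max-flow min-cut theorem, max flow = min cut = 10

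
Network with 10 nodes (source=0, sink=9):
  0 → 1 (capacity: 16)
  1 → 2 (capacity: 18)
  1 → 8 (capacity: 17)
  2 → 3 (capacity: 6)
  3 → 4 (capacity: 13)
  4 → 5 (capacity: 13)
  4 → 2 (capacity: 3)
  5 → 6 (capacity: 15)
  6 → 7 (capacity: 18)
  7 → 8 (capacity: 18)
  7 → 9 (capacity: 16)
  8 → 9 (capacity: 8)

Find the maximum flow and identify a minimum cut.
Max flow = 14, Min cut edges: (2,3), (8,9)

Maximum flow: 14
Minimum cut: (2,3), (8,9)
Partition: S = [0, 1, 2, 8], T = [3, 4, 5, 6, 7, 9]

Max-flow min-cut theorem verified: both equal 14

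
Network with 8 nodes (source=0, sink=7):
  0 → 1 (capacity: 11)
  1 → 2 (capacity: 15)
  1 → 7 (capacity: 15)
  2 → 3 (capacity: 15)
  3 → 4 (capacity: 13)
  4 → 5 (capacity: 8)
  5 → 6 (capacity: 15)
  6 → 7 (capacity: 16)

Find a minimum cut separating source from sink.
Min cut value = 11, edges: (0,1)

Min cut value: 11
Partition: S = [0], T = [1, 2, 3, 4, 5, 6, 7]
Cut edges: (0,1)

By max-flow min-cut theorem, max flow = min cut = 11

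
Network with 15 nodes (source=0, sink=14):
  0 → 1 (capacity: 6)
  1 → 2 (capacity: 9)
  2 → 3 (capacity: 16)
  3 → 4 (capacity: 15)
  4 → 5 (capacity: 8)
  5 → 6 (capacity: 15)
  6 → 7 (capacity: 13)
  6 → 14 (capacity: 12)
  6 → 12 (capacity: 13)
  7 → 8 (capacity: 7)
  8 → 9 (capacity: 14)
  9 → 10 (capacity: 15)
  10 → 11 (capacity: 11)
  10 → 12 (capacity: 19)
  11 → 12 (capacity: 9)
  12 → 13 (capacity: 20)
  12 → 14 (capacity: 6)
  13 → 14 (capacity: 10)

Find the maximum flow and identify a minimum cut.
Max flow = 6, Min cut edges: (0,1)

Maximum flow: 6
Minimum cut: (0,1)
Partition: S = [0], T = [1, 2, 3, 4, 5, 6, 7, 8, 9, 10, 11, 12, 13, 14]

Max-flow min-cut theorem verified: both equal 6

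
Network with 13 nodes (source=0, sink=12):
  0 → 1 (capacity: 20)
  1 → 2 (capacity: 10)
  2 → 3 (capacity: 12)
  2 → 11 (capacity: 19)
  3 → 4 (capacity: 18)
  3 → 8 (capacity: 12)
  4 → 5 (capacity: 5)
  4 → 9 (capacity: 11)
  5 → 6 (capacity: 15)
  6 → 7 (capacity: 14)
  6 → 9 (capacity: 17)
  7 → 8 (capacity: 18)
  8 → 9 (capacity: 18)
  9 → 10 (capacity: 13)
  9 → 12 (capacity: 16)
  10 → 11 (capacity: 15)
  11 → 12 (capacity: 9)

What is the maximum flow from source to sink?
Maximum flow = 10

Max flow: 10

Flow assignment:
  0 → 1: 10/20
  1 → 2: 10/10
  2 → 3: 1/12
  2 → 11: 9/19
  3 → 4: 1/18
  4 → 9: 1/11
  9 → 12: 1/16
  11 → 12: 9/9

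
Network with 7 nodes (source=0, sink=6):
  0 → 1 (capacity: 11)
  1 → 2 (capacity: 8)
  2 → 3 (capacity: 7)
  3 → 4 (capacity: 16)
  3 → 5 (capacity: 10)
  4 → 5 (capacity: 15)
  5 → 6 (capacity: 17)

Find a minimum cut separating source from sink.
Min cut value = 7, edges: (2,3)

Min cut value: 7
Partition: S = [0, 1, 2], T = [3, 4, 5, 6]
Cut edges: (2,3)

By max-flow min-cut theorem, max flow = min cut = 7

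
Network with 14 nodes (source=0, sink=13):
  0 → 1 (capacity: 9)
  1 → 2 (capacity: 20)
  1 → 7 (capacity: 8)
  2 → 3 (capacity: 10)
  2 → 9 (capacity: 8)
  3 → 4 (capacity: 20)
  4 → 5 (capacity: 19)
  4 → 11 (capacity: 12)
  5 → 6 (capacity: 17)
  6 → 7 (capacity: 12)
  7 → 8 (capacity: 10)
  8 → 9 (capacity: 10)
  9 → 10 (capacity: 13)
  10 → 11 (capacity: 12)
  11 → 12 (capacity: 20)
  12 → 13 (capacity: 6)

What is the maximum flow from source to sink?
Maximum flow = 6

Max flow: 6

Flow assignment:
  0 → 1: 6/9
  1 → 2: 6/20
  2 → 3: 6/10
  3 → 4: 6/20
  4 → 11: 6/12
  11 → 12: 6/20
  12 → 13: 6/6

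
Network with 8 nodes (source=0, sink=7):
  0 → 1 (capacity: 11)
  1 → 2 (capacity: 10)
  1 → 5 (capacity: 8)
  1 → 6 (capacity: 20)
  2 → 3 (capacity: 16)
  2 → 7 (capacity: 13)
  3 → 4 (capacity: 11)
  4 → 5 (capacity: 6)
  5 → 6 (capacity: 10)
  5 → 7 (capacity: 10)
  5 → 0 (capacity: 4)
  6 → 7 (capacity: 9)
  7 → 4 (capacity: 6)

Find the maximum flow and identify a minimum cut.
Max flow = 11, Min cut edges: (0,1)

Maximum flow: 11
Minimum cut: (0,1)
Partition: S = [0], T = [1, 2, 3, 4, 5, 6, 7]

Max-flow min-cut theorem verified: both equal 11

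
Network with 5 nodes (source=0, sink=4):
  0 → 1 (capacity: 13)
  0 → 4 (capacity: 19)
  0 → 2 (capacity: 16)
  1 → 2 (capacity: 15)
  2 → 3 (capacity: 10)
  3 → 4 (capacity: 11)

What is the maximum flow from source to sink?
Maximum flow = 29

Max flow: 29

Flow assignment:
  0 → 1: 10/13
  0 → 4: 19/19
  1 → 2: 10/15
  2 → 3: 10/10
  3 → 4: 10/11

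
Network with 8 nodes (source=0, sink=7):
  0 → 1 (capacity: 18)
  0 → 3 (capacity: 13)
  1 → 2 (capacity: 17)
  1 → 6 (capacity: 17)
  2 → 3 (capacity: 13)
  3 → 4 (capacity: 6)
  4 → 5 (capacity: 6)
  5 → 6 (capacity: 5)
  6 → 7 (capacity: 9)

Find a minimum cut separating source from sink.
Min cut value = 9, edges: (6,7)

Min cut value: 9
Partition: S = [0, 1, 2, 3, 4, 5, 6], T = [7]
Cut edges: (6,7)

By max-flow min-cut theorem, max flow = min cut = 9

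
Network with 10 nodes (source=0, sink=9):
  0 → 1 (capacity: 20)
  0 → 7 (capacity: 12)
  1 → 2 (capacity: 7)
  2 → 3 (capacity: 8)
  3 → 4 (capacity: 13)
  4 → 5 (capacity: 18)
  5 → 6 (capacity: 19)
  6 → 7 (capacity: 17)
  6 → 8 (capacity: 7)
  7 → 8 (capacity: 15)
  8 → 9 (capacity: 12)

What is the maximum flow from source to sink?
Maximum flow = 12

Max flow: 12

Flow assignment:
  0 → 1: 7/20
  0 → 7: 5/12
  1 → 2: 7/7
  2 → 3: 7/8
  3 → 4: 7/13
  4 → 5: 7/18
  5 → 6: 7/19
  6 → 7: 7/17
  7 → 8: 12/15
  8 → 9: 12/12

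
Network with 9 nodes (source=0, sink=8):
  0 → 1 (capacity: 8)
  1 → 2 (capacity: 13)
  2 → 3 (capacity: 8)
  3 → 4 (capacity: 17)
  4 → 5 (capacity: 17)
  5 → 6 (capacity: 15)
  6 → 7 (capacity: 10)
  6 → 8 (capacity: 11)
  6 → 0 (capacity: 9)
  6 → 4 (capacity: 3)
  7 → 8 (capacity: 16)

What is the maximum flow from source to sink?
Maximum flow = 8

Max flow: 8

Flow assignment:
  0 → 1: 8/8
  1 → 2: 8/13
  2 → 3: 8/8
  3 → 4: 8/17
  4 → 5: 8/17
  5 → 6: 8/15
  6 → 8: 8/11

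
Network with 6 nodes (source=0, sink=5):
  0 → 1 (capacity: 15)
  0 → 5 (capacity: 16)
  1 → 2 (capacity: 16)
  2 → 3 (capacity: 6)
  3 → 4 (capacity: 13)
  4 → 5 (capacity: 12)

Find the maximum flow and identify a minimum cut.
Max flow = 22, Min cut edges: (0,5), (2,3)

Maximum flow: 22
Minimum cut: (0,5), (2,3)
Partition: S = [0, 1, 2], T = [3, 4, 5]

Max-flow min-cut theorem verified: both equal 22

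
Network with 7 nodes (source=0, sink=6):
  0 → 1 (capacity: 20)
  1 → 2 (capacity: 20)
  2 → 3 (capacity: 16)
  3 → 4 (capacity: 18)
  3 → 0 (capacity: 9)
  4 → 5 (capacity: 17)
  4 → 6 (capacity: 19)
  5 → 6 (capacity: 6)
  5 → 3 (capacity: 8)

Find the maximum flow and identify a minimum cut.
Max flow = 16, Min cut edges: (2,3)

Maximum flow: 16
Minimum cut: (2,3)
Partition: S = [0, 1, 2], T = [3, 4, 5, 6]

Max-flow min-cut theorem verified: both equal 16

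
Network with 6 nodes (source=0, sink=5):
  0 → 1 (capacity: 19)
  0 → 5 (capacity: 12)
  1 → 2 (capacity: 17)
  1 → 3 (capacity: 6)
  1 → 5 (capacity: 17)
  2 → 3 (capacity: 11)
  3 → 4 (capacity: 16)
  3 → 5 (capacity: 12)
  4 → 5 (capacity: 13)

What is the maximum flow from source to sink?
Maximum flow = 31

Max flow: 31

Flow assignment:
  0 → 1: 19/19
  0 → 5: 12/12
  1 → 3: 2/6
  1 → 5: 17/17
  3 → 5: 2/12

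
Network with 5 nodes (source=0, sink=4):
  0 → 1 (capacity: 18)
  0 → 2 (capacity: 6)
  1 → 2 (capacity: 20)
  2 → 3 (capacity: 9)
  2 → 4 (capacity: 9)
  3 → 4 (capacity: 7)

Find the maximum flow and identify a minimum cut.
Max flow = 16, Min cut edges: (2,4), (3,4)

Maximum flow: 16
Minimum cut: (2,4), (3,4)
Partition: S = [0, 1, 2, 3], T = [4]

Max-flow min-cut theorem verified: both equal 16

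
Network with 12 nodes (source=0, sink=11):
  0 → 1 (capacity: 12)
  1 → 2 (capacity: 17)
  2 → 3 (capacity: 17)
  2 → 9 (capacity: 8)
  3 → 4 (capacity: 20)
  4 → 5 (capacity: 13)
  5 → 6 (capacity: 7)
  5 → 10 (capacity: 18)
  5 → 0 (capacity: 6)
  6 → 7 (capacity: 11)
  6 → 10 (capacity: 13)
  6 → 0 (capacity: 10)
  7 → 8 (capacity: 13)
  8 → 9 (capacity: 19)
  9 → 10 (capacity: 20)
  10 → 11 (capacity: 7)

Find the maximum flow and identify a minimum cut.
Max flow = 7, Min cut edges: (10,11)

Maximum flow: 7
Minimum cut: (10,11)
Partition: S = [0, 1, 2, 3, 4, 5, 6, 7, 8, 9, 10], T = [11]

Max-flow min-cut theorem verified: both equal 7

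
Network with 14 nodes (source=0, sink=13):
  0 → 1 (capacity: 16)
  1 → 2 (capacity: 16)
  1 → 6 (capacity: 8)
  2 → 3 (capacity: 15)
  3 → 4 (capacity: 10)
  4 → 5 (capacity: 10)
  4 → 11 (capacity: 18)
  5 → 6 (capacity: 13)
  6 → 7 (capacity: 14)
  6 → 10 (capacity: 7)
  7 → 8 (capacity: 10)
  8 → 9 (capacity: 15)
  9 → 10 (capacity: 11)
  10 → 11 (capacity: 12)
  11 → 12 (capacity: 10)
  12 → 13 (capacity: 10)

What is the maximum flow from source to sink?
Maximum flow = 10

Max flow: 10

Flow assignment:
  0 → 1: 10/16
  1 → 2: 3/16
  1 → 6: 7/8
  2 → 3: 3/15
  3 → 4: 3/10
  4 → 11: 3/18
  6 → 10: 7/7
  10 → 11: 7/12
  11 → 12: 10/10
  12 → 13: 10/10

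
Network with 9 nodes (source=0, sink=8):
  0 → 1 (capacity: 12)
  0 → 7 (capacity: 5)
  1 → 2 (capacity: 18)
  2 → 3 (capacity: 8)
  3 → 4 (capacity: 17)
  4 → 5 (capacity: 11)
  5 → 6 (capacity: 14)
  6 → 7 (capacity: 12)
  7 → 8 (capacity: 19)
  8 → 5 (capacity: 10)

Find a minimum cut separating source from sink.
Min cut value = 13, edges: (0,7), (2,3)

Min cut value: 13
Partition: S = [0, 1, 2], T = [3, 4, 5, 6, 7, 8]
Cut edges: (0,7), (2,3)

By max-flow min-cut theorem, max flow = min cut = 13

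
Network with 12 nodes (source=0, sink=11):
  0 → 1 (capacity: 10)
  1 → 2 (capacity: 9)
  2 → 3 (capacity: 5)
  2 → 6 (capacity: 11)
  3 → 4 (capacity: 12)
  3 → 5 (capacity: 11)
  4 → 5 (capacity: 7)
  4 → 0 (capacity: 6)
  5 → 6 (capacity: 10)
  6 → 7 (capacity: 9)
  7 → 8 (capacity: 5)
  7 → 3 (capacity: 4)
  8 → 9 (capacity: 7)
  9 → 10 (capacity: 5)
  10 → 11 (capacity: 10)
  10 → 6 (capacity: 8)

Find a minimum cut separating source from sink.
Min cut value = 5, edges: (9,10)

Min cut value: 5
Partition: S = [0, 1, 2, 3, 4, 5, 6, 7, 8, 9], T = [10, 11]
Cut edges: (9,10)

By max-flow min-cut theorem, max flow = min cut = 5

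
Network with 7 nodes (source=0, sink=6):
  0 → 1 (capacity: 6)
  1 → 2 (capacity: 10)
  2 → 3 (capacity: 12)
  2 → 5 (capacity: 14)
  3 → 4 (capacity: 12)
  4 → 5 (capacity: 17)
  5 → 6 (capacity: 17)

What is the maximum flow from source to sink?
Maximum flow = 6

Max flow: 6

Flow assignment:
  0 → 1: 6/6
  1 → 2: 6/10
  2 → 5: 6/14
  5 → 6: 6/17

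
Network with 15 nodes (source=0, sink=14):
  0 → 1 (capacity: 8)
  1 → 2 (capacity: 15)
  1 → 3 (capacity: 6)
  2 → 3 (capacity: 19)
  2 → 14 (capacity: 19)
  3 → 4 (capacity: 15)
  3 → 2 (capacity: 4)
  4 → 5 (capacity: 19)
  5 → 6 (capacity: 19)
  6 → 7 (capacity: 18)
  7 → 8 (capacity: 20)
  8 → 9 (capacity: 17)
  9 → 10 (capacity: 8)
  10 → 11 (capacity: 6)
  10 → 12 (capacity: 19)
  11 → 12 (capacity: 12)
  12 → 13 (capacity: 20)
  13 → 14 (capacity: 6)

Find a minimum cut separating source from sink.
Min cut value = 8, edges: (0,1)

Min cut value: 8
Partition: S = [0], T = [1, 2, 3, 4, 5, 6, 7, 8, 9, 10, 11, 12, 13, 14]
Cut edges: (0,1)

By max-flow min-cut theorem, max flow = min cut = 8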